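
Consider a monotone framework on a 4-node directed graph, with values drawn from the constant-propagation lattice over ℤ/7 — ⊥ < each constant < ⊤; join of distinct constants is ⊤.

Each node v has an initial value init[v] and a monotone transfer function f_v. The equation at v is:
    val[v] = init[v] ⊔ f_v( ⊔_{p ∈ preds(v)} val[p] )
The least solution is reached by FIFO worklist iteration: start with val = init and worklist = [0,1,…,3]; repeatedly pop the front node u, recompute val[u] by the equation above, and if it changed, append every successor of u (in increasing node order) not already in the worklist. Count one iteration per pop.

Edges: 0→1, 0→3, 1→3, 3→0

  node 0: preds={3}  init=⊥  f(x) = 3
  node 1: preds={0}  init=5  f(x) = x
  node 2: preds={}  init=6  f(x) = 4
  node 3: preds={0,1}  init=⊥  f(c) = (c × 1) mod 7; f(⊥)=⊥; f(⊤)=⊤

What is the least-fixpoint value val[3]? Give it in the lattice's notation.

Trace (5 dequeues):
  [1] u=0 | in ⊥ | out 3 | prev ⊥ | push {}
  [2] u=1 | in 3 | out ⊤ | prev 5 | push {}
  [3] u=2 | in ⊥ | out ⊤ | prev 6 | push {}
  [4] u=3 | in ⊤ | out ⊤ | prev ⊥ | push {0}
  [5] u=0 | in ⊤ | out 3 | ==

Converged values:
  [0] 3
  [1] ⊤
  [2] ⊤
  [3] ⊤

⊤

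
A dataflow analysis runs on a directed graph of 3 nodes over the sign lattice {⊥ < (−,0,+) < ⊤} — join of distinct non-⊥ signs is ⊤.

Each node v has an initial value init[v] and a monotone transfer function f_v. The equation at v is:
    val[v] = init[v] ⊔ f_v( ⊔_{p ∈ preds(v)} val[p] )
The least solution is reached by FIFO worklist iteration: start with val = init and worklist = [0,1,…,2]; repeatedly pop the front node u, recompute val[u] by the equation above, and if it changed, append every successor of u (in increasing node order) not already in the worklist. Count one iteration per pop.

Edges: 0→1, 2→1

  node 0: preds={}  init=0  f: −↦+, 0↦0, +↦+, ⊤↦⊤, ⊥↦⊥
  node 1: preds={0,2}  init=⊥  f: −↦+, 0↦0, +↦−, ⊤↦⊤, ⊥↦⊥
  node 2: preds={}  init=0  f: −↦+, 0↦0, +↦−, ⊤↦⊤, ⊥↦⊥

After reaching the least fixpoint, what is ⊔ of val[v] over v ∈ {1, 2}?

0

Worklist (3 pops):
  #1 pop 0: in=⊥ → 0 (no change)
  #2 pop 1: in=0 → 0 (was ⊥); enqueue []
  #3 pop 2: in=⊥ → 0 (no change)

Fixpoint:
  val[0] = 0
  val[1] = 0
  val[2] = 0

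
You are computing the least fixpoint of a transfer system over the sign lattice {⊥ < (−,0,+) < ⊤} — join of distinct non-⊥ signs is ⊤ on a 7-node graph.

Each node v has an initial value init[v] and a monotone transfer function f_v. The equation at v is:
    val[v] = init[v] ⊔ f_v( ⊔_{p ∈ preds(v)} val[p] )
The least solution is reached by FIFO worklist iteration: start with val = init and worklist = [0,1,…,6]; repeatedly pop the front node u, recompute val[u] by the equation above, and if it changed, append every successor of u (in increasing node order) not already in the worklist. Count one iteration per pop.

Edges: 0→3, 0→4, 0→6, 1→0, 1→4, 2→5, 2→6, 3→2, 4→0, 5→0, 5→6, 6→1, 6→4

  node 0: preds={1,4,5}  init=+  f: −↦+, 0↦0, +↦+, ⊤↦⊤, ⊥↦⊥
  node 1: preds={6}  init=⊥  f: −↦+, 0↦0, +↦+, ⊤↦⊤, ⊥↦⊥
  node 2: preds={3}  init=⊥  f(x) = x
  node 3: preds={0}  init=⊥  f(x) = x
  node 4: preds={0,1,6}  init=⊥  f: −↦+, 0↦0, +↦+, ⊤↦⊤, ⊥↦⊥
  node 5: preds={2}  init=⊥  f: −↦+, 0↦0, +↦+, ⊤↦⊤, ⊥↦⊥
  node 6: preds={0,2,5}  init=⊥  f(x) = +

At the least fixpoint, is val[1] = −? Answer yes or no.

no

Worklist (14 pops):
  #1 pop 0: in=⊥ → + (no change)
  #2 pop 1: in=⊥ → ⊥ (no change)
  #3 pop 2: in=⊥ → ⊥ (no change)
  #4 pop 3: in=+ → + (was ⊥); enqueue [2]
  #5 pop 4: in=+ → + (was ⊥); enqueue [0]
  #6 pop 5: in=⊥ → ⊥ (no change)
  #7 pop 6: in=+ → + (was ⊥); enqueue [1,4]
  #8 pop 2: in=+ → + (was ⊥); enqueue [5,6]
  #9 pop 0: in=+ → + (no change)
  #10 pop 1: in=+ → + (was ⊥); enqueue [0]
  #11 pop 4: in=+ → + (no change)
  #12 pop 5: in=+ → + (was ⊥); enqueue []
  #13 pop 6: in=+ → + (no change)
  #14 pop 0: in=+ → + (no change)

Fixpoint:
  val[0] = +
  val[1] = +
  val[2] = +
  val[3] = +
  val[4] = +
  val[5] = +
  val[6] = +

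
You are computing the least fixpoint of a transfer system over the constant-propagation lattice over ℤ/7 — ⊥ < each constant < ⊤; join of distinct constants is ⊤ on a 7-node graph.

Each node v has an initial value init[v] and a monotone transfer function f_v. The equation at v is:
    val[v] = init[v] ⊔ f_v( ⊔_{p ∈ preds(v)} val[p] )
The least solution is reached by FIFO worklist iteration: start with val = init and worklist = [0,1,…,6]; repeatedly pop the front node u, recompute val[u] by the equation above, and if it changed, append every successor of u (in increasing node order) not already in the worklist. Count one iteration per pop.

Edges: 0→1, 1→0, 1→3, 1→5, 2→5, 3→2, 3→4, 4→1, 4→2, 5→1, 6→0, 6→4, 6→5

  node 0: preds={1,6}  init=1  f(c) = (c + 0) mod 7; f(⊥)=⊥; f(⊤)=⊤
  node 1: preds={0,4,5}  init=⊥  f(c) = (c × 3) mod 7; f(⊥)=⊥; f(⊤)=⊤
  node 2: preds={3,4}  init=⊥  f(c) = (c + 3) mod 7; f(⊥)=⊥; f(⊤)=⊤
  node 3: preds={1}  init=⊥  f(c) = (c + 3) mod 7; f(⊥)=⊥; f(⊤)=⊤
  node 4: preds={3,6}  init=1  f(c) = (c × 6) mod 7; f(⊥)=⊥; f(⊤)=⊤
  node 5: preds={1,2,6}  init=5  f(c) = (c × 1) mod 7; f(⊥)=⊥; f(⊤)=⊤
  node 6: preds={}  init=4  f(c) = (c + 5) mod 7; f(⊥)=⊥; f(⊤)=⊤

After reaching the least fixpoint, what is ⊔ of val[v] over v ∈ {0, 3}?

Iteration log — 11 steps:
  step 1. node 0  ⊔preds=4  new=⊤  old=1  +wl: 
  step 2. node 1  ⊔preds=⊤  new=⊤  old=⊥  +wl: 0
  step 3. node 2  ⊔preds=1  new=4  old=⊥  +wl: 
  step 4. node 3  ⊔preds=⊤  new=⊤  old=⊥  +wl: 2
  step 5. node 4  ⊔preds=⊤  new=⊤  old=1  +wl: 1
  step 6. node 5  ⊔preds=⊤  new=⊤  old=5  +wl: 
  step 7. node 6  ⊔preds=⊥  new=4  stable
  step 8. node 0  ⊔preds=⊤  new=⊤  stable
  step 9. node 2  ⊔preds=⊤  new=⊤  old=4  +wl: 5
  step 10. node 1  ⊔preds=⊤  new=⊤  stable
  step 11. node 5  ⊔preds=⊤  new=⊤  stable

Least fixpoint reached:
  node 0: ⊤
  node 1: ⊤
  node 2: ⊤
  node 3: ⊤
  node 4: ⊤
  node 5: ⊤
  node 6: 4

⊤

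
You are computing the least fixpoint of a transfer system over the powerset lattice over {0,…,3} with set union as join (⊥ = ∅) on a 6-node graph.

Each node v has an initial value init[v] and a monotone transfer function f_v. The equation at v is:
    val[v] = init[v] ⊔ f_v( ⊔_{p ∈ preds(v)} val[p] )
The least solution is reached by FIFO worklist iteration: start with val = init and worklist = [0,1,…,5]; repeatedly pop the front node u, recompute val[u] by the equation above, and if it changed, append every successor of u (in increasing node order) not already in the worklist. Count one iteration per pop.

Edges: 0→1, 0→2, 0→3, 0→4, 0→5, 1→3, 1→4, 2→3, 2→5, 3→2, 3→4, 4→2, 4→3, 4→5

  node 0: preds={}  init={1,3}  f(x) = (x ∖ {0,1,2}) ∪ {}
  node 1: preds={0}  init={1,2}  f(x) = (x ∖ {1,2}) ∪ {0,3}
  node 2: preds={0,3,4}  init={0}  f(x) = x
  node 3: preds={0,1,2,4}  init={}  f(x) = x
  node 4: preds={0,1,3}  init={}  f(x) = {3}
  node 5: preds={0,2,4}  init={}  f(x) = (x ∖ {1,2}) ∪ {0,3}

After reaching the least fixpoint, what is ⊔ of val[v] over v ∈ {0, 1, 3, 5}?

Iteration log — 9 steps:
  step 1. node 0  ⊔preds={}  new={1,3}  stable
  step 2. node 1  ⊔preds={1,3}  new={0,1,2,3}  old={1,2}  +wl: 
  step 3. node 2  ⊔preds={1,3}  new={0,1,3}  old={0}  +wl: 
  step 4. node 3  ⊔preds={0,1,2,3}  new={0,1,2,3}  old={}  +wl: 2
  step 5. node 4  ⊔preds={0,1,2,3}  new={3}  old={}  +wl: 3
  step 6. node 5  ⊔preds={0,1,3}  new={0,3}  old={}  +wl: 
  step 7. node 2  ⊔preds={0,1,2,3}  new={0,1,2,3}  old={0,1,3}  +wl: 5
  step 8. node 3  ⊔preds={0,1,2,3}  new={0,1,2,3}  stable
  step 9. node 5  ⊔preds={0,1,2,3}  new={0,3}  stable

Least fixpoint reached:
  node 0: {1,3}
  node 1: {0,1,2,3}
  node 2: {0,1,2,3}
  node 3: {0,1,2,3}
  node 4: {3}
  node 5: {0,3}

{0,1,2,3}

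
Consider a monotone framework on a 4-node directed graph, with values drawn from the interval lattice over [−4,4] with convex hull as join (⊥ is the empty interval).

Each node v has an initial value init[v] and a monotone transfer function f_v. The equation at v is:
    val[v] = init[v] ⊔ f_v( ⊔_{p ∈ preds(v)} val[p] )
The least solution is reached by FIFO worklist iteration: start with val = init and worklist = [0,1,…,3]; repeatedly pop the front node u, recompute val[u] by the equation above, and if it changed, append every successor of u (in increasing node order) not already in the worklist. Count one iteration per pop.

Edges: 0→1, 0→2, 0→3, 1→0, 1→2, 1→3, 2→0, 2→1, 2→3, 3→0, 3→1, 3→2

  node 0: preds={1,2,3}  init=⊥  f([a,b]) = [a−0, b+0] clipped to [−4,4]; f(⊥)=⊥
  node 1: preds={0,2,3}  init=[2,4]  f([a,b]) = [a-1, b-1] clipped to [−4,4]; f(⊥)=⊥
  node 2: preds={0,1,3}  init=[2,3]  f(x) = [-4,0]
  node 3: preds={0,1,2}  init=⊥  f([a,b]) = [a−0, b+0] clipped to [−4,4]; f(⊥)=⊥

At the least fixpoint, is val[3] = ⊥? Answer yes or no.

no

Iteration log — 9 steps:
  step 1. node 0  ⊔preds=[2,4]  new=[2,4]  old=⊥  +wl: 
  step 2. node 1  ⊔preds=[2,4]  new=[1,4]  old=[2,4]  +wl: 0
  step 3. node 2  ⊔preds=[1,4]  new=[-4,3]  old=[2,3]  +wl: 1
  step 4. node 3  ⊔preds=[-4,4]  new=[-4,4]  old=⊥  +wl: 2
  step 5. node 0  ⊔preds=[-4,4]  new=[-4,4]  old=[2,4]  +wl: 3
  step 6. node 1  ⊔preds=[-4,4]  new=[-4,4]  old=[1,4]  +wl: 0
  step 7. node 2  ⊔preds=[-4,4]  new=[-4,3]  stable
  step 8. node 3  ⊔preds=[-4,4]  new=[-4,4]  stable
  step 9. node 0  ⊔preds=[-4,4]  new=[-4,4]  stable

Least fixpoint reached:
  node 0: [-4,4]
  node 1: [-4,4]
  node 2: [-4,3]
  node 3: [-4,4]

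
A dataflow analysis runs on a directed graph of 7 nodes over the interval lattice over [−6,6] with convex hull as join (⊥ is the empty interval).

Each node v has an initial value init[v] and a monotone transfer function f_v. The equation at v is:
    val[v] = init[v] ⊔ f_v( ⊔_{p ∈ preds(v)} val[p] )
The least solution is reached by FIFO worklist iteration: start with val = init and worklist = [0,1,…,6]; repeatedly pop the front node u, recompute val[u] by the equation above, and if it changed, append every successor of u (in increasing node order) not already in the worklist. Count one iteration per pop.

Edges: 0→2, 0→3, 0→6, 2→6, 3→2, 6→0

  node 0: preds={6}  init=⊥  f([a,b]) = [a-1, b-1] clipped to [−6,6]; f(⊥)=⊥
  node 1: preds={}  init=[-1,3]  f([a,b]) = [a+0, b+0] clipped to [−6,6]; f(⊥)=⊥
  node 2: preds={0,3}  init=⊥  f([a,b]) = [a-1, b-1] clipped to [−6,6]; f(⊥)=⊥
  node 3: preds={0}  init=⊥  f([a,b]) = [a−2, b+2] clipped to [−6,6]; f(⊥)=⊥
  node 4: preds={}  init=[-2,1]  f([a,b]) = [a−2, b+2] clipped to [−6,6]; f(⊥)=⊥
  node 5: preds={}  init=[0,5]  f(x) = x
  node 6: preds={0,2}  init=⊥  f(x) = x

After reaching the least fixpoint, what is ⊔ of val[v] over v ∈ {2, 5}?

Iteration log — 7 steps:
  step 1. node 0  ⊔preds=⊥  new=⊥  stable
  step 2. node 1  ⊔preds=⊥  new=[-1,3]  stable
  step 3. node 2  ⊔preds=⊥  new=⊥  stable
  step 4. node 3  ⊔preds=⊥  new=⊥  stable
  step 5. node 4  ⊔preds=⊥  new=[-2,1]  stable
  step 6. node 5  ⊔preds=⊥  new=[0,5]  stable
  step 7. node 6  ⊔preds=⊥  new=⊥  stable

Least fixpoint reached:
  node 0: ⊥
  node 1: [-1,3]
  node 2: ⊥
  node 3: ⊥
  node 4: [-2,1]
  node 5: [0,5]
  node 6: ⊥

[0,5]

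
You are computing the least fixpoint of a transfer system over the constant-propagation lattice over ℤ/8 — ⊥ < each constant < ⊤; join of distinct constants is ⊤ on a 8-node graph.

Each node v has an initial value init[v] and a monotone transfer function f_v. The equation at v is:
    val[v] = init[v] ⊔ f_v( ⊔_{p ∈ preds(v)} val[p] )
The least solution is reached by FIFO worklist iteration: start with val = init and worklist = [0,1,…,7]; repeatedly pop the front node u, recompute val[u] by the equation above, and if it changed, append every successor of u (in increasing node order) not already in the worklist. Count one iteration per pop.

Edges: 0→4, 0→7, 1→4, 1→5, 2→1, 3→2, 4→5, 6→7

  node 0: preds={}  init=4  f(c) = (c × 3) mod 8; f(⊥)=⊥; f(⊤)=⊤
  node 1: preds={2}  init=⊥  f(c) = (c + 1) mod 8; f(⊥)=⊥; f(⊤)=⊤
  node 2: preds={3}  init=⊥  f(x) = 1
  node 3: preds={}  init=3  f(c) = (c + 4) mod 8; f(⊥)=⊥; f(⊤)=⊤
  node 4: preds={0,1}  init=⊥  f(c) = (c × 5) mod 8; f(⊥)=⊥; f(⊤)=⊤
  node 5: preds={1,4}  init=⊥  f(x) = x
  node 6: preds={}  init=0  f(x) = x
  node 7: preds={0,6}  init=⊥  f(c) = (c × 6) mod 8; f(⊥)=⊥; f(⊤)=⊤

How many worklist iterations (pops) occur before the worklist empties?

Trace (11 dequeues):
  [1] u=0 | in ⊥ | out 4 | ==
  [2] u=1 | in ⊥ | out ⊥ | ==
  [3] u=2 | in 3 | out 1 | prev ⊥ | push {1}
  [4] u=3 | in ⊥ | out 3 | ==
  [5] u=4 | in 4 | out 4 | prev ⊥ | push {}
  [6] u=5 | in 4 | out 4 | prev ⊥ | push {}
  [7] u=6 | in ⊥ | out 0 | ==
  [8] u=7 | in ⊤ | out ⊤ | prev ⊥ | push {}
  [9] u=1 | in 1 | out 2 | prev ⊥ | push {4,5}
  [10] u=4 | in ⊤ | out ⊤ | prev 4 | push {}
  [11] u=5 | in ⊤ | out ⊤ | prev 4 | push {}

Converged values:
  [0] 4
  [1] 2
  [2] 1
  [3] 3
  [4] ⊤
  [5] ⊤
  [6] 0
  [7] ⊤

11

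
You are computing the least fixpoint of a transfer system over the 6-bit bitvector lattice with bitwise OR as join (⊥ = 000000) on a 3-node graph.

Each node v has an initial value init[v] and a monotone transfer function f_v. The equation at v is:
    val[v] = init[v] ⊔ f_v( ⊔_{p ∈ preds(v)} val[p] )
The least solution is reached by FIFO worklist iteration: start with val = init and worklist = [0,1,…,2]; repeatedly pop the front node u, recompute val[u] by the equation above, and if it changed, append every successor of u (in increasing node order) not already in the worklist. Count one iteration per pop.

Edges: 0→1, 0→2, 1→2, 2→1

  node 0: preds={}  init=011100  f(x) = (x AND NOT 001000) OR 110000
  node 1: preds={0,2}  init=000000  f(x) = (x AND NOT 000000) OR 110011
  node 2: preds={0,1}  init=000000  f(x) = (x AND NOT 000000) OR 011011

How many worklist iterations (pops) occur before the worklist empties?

4

Iteration log — 4 steps:
  step 1. node 0  ⊔preds=000000  new=111100  old=011100  +wl: 
  step 2. node 1  ⊔preds=111100  new=111111  old=000000  +wl: 
  step 3. node 2  ⊔preds=111111  new=111111  old=000000  +wl: 1
  step 4. node 1  ⊔preds=111111  new=111111  stable

Least fixpoint reached:
  node 0: 111100
  node 1: 111111
  node 2: 111111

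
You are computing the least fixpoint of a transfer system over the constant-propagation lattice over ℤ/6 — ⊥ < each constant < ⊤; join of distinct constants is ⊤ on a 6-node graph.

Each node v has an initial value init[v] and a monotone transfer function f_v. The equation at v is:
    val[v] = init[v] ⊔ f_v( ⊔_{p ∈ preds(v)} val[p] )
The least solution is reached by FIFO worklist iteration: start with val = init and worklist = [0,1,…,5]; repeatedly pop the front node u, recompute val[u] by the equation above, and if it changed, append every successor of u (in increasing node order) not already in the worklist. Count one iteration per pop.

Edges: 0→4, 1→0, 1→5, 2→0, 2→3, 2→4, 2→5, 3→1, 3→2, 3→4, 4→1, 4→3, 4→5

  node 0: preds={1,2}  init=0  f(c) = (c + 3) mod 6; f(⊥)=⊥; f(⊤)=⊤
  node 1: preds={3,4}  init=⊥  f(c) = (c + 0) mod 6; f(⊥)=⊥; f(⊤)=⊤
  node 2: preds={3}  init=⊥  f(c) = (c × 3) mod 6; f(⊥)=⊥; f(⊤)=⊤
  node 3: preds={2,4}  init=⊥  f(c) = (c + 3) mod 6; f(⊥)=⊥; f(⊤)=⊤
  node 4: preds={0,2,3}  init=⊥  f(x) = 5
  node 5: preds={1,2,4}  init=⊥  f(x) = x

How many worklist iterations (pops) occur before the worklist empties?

22

Worklist (22 pops):
  #1 pop 0: in=⊥ → 0 (no change)
  #2 pop 1: in=⊥ → ⊥ (no change)
  #3 pop 2: in=⊥ → ⊥ (no change)
  #4 pop 3: in=⊥ → ⊥ (no change)
  #5 pop 4: in=0 → 5 (was ⊥); enqueue [1,3]
  #6 pop 5: in=5 → 5 (was ⊥); enqueue []
  #7 pop 1: in=5 → 5 (was ⊥); enqueue [0,5]
  #8 pop 3: in=5 → 2 (was ⊥); enqueue [1,2,4]
  #9 pop 0: in=5 → ⊤ (was 0); enqueue []
  #10 pop 5: in=5 → 5 (no change)
  #11 pop 1: in=⊤ → ⊤ (was 5); enqueue [0,5]
  #12 pop 2: in=2 → 0 (was ⊥); enqueue [3]
  #13 pop 4: in=⊤ → 5 (no change)
  #14 pop 0: in=⊤ → ⊤ (no change)
  #15 pop 5: in=⊤ → ⊤ (was 5); enqueue []
  #16 pop 3: in=⊤ → ⊤ (was 2); enqueue [1,2,4]
  #17 pop 1: in=⊤ → ⊤ (no change)
  #18 pop 2: in=⊤ → ⊤ (was 0); enqueue [0,3,5]
  #19 pop 4: in=⊤ → 5 (no change)
  #20 pop 0: in=⊤ → ⊤ (no change)
  #21 pop 3: in=⊤ → ⊤ (no change)
  #22 pop 5: in=⊤ → ⊤ (no change)

Fixpoint:
  val[0] = ⊤
  val[1] = ⊤
  val[2] = ⊤
  val[3] = ⊤
  val[4] = 5
  val[5] = ⊤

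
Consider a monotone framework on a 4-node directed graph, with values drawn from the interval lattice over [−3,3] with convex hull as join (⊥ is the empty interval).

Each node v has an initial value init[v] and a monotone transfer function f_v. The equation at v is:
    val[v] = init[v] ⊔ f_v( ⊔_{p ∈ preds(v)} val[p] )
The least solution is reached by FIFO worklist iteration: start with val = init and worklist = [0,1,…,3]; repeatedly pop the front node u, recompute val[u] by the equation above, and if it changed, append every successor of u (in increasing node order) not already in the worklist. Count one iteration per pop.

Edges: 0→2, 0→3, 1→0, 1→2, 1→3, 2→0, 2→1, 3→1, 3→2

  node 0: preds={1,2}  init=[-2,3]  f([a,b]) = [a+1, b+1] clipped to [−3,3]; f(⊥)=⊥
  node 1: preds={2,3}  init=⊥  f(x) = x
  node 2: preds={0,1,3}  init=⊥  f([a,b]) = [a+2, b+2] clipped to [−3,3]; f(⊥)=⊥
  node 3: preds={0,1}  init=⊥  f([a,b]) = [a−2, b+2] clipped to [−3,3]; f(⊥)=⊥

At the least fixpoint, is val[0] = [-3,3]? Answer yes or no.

Worklist (10 pops):
  #1 pop 0: in=⊥ → [-2,3] (no change)
  #2 pop 1: in=⊥ → ⊥ (no change)
  #3 pop 2: in=[-2,3] → [0,3] (was ⊥); enqueue [0,1]
  #4 pop 3: in=[-2,3] → [-3,3] (was ⊥); enqueue [2]
  #5 pop 0: in=[0,3] → [-2,3] (no change)
  #6 pop 1: in=[-3,3] → [-3,3] (was ⊥); enqueue [0,3]
  #7 pop 2: in=[-3,3] → [-1,3] (was [0,3]); enqueue [1]
  #8 pop 0: in=[-3,3] → [-2,3] (no change)
  #9 pop 3: in=[-3,3] → [-3,3] (no change)
  #10 pop 1: in=[-3,3] → [-3,3] (no change)

Fixpoint:
  val[0] = [-2,3]
  val[1] = [-3,3]
  val[2] = [-1,3]
  val[3] = [-3,3]

no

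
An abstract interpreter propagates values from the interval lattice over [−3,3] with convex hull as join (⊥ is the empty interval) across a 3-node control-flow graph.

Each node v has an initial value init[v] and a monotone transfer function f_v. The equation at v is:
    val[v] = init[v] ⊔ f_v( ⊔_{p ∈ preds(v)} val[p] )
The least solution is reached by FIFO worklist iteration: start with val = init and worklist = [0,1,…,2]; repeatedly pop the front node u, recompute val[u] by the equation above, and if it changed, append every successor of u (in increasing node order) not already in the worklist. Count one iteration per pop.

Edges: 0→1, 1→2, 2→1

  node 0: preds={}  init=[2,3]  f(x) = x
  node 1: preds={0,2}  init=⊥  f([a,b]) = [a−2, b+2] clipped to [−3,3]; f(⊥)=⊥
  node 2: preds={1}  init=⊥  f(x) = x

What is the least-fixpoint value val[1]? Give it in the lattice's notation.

[-3,3]

Trace (8 dequeues):
  [1] u=0 | in ⊥ | out [2,3] | ==
  [2] u=1 | in [2,3] | out [0,3] | prev ⊥ | push {}
  [3] u=2 | in [0,3] | out [0,3] | prev ⊥ | push {1}
  [4] u=1 | in [0,3] | out [-2,3] | prev [0,3] | push {2}
  [5] u=2 | in [-2,3] | out [-2,3] | prev [0,3] | push {1}
  [6] u=1 | in [-2,3] | out [-3,3] | prev [-2,3] | push {2}
  [7] u=2 | in [-3,3] | out [-3,3] | prev [-2,3] | push {1}
  [8] u=1 | in [-3,3] | out [-3,3] | ==

Converged values:
  [0] [2,3]
  [1] [-3,3]
  [2] [-3,3]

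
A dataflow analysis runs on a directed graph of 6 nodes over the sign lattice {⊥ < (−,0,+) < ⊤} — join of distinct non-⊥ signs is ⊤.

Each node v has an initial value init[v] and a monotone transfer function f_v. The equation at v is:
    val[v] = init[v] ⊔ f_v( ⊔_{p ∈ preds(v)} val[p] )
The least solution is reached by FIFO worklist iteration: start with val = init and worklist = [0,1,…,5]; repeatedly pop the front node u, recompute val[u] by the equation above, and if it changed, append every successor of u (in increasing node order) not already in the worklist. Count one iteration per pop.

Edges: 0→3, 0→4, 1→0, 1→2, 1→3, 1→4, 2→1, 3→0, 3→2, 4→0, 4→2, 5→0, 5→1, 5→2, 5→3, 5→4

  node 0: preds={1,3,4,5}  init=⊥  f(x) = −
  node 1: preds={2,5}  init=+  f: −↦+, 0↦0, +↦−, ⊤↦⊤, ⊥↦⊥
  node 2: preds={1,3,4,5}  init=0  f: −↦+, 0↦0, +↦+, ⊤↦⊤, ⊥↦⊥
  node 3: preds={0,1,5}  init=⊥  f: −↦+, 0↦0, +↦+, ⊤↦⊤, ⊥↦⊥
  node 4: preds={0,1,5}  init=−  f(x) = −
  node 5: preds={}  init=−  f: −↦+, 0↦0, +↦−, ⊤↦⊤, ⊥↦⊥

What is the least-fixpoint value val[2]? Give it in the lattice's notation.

⊤

Iteration log — 9 steps:
  step 1. node 0  ⊔preds=⊤  new=−  old=⊥  +wl: 
  step 2. node 1  ⊔preds=⊤  new=⊤  old=+  +wl: 0
  step 3. node 2  ⊔preds=⊤  new=⊤  old=0  +wl: 1
  step 4. node 3  ⊔preds=⊤  new=⊤  old=⊥  +wl: 2
  step 5. node 4  ⊔preds=⊤  new=−  stable
  step 6. node 5  ⊔preds=⊥  new=−  stable
  step 7. node 0  ⊔preds=⊤  new=−  stable
  step 8. node 1  ⊔preds=⊤  new=⊤  stable
  step 9. node 2  ⊔preds=⊤  new=⊤  stable

Least fixpoint reached:
  node 0: −
  node 1: ⊤
  node 2: ⊤
  node 3: ⊤
  node 4: −
  node 5: −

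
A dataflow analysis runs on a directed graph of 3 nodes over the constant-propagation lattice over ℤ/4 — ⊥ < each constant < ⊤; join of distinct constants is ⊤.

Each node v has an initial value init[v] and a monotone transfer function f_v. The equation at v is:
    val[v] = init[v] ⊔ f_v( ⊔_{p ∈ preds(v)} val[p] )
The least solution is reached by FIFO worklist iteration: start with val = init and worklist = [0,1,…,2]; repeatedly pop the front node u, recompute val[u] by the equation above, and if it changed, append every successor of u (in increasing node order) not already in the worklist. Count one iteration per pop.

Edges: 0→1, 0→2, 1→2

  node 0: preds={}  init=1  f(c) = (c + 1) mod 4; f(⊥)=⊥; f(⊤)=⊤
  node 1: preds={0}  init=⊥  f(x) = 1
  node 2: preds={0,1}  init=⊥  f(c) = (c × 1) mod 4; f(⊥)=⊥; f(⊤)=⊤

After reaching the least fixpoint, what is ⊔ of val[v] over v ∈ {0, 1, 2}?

1

Trace (3 dequeues):
  [1] u=0 | in ⊥ | out 1 | ==
  [2] u=1 | in 1 | out 1 | prev ⊥ | push {}
  [3] u=2 | in 1 | out 1 | prev ⊥ | push {}

Converged values:
  [0] 1
  [1] 1
  [2] 1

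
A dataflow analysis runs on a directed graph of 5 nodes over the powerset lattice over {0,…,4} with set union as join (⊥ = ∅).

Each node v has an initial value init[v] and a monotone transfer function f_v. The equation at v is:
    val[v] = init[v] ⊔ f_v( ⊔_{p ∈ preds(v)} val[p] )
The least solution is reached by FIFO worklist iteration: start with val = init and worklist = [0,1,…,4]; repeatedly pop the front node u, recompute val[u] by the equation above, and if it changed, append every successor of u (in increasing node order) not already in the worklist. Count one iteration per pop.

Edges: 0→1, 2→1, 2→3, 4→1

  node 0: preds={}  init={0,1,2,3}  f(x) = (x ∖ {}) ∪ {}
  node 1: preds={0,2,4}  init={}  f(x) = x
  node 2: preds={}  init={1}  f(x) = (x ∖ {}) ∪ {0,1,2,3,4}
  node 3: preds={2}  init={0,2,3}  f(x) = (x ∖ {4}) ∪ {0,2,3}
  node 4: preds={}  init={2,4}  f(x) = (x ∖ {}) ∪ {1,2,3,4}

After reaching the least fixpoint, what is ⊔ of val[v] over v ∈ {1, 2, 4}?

Iteration log — 6 steps:
  step 1. node 0  ⊔preds={}  new={0,1,2,3}  stable
  step 2. node 1  ⊔preds={0,1,2,3,4}  new={0,1,2,3,4}  old={}  +wl: 
  step 3. node 2  ⊔preds={}  new={0,1,2,3,4}  old={1}  +wl: 1
  step 4. node 3  ⊔preds={0,1,2,3,4}  new={0,1,2,3}  old={0,2,3}  +wl: 
  step 5. node 4  ⊔preds={}  new={1,2,3,4}  old={2,4}  +wl: 
  step 6. node 1  ⊔preds={0,1,2,3,4}  new={0,1,2,3,4}  stable

Least fixpoint reached:
  node 0: {0,1,2,3}
  node 1: {0,1,2,3,4}
  node 2: {0,1,2,3,4}
  node 3: {0,1,2,3}
  node 4: {1,2,3,4}

{0,1,2,3,4}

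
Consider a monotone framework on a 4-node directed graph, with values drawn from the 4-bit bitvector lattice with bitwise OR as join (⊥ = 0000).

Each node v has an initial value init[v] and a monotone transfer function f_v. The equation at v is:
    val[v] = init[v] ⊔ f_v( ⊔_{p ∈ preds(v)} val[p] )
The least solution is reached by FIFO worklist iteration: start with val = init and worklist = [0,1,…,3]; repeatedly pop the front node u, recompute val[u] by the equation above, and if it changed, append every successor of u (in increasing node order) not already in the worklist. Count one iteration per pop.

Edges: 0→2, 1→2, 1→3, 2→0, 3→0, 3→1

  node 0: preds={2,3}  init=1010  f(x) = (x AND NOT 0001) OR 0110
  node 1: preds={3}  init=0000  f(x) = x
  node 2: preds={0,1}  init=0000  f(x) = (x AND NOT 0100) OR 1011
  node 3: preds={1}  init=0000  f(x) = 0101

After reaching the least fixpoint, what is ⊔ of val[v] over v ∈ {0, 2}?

Trace (8 dequeues):
  [1] u=0 | in 0000 | out 1110 | prev 1010 | push {}
  [2] u=1 | in 0000 | out 0000 | ==
  [3] u=2 | in 1110 | out 1011 | prev 0000 | push {0}
  [4] u=3 | in 0000 | out 0101 | prev 0000 | push {1}
  [5] u=0 | in 1111 | out 1110 | ==
  [6] u=1 | in 0101 | out 0101 | prev 0000 | push {2,3}
  [7] u=2 | in 1111 | out 1011 | ==
  [8] u=3 | in 0101 | out 0101 | ==

Converged values:
  [0] 1110
  [1] 0101
  [2] 1011
  [3] 0101

1111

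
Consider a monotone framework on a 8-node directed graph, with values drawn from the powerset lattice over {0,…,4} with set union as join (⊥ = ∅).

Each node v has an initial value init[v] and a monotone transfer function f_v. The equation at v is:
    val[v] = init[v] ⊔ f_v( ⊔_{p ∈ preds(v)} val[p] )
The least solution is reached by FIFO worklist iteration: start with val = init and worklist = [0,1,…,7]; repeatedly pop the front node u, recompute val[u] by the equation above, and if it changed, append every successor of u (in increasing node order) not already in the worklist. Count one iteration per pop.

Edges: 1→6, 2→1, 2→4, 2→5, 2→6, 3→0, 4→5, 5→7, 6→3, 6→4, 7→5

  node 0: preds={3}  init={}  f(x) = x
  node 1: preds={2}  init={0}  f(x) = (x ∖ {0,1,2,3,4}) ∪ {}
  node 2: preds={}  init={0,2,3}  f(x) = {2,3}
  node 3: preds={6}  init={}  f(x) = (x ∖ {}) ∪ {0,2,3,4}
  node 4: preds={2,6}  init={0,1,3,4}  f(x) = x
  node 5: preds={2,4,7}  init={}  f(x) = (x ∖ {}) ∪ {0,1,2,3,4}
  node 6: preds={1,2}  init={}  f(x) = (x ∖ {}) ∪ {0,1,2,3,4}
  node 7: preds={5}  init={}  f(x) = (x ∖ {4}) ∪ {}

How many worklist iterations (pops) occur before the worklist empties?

Trace (13 dequeues):
  [1] u=0 | in {} | out {} | ==
  [2] u=1 | in {0,2,3} | out {0} | ==
  [3] u=2 | in {} | out {0,2,3} | ==
  [4] u=3 | in {} | out {0,2,3,4} | prev {} | push {0}
  [5] u=4 | in {0,2,3} | out {0,1,2,3,4} | prev {0,1,3,4} | push {}
  [6] u=5 | in {0,1,2,3,4} | out {0,1,2,3,4} | prev {} | push {}
  [7] u=6 | in {0,2,3} | out {0,1,2,3,4} | prev {} | push {3,4}
  [8] u=7 | in {0,1,2,3,4} | out {0,1,2,3} | prev {} | push {5}
  [9] u=0 | in {0,2,3,4} | out {0,2,3,4} | prev {} | push {}
  [10] u=3 | in {0,1,2,3,4} | out {0,1,2,3,4} | prev {0,2,3,4} | push {0}
  [11] u=4 | in {0,1,2,3,4} | out {0,1,2,3,4} | ==
  [12] u=5 | in {0,1,2,3,4} | out {0,1,2,3,4} | ==
  [13] u=0 | in {0,1,2,3,4} | out {0,1,2,3,4} | prev {0,2,3,4} | push {}

Converged values:
  [0] {0,1,2,3,4}
  [1] {0}
  [2] {0,2,3}
  [3] {0,1,2,3,4}
  [4] {0,1,2,3,4}
  [5] {0,1,2,3,4}
  [6] {0,1,2,3,4}
  [7] {0,1,2,3}

13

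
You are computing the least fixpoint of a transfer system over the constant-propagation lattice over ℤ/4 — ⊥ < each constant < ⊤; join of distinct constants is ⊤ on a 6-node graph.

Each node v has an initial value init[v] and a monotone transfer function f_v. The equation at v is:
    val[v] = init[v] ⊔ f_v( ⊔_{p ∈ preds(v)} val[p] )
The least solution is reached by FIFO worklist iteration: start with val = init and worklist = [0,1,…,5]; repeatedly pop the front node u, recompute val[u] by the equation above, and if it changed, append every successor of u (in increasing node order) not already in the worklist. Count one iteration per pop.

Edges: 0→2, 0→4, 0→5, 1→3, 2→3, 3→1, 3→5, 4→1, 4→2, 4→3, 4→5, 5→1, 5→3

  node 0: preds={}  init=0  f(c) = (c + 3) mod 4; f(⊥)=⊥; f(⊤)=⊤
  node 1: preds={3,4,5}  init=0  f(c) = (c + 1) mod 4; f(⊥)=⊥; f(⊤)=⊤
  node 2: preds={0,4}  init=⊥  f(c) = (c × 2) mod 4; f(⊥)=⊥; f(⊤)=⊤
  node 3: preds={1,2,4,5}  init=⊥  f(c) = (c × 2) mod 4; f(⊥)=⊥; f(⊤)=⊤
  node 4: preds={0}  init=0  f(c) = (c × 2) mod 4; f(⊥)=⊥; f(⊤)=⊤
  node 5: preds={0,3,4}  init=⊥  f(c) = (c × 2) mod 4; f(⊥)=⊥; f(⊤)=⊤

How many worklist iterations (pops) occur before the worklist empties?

8

Worklist (8 pops):
  #1 pop 0: in=⊥ → 0 (no change)
  #2 pop 1: in=0 → ⊤ (was 0); enqueue []
  #3 pop 2: in=0 → 0 (was ⊥); enqueue []
  #4 pop 3: in=⊤ → ⊤ (was ⊥); enqueue [1]
  #5 pop 4: in=0 → 0 (no change)
  #6 pop 5: in=⊤ → ⊤ (was ⊥); enqueue [3]
  #7 pop 1: in=⊤ → ⊤ (no change)
  #8 pop 3: in=⊤ → ⊤ (no change)

Fixpoint:
  val[0] = 0
  val[1] = ⊤
  val[2] = 0
  val[3] = ⊤
  val[4] = 0
  val[5] = ⊤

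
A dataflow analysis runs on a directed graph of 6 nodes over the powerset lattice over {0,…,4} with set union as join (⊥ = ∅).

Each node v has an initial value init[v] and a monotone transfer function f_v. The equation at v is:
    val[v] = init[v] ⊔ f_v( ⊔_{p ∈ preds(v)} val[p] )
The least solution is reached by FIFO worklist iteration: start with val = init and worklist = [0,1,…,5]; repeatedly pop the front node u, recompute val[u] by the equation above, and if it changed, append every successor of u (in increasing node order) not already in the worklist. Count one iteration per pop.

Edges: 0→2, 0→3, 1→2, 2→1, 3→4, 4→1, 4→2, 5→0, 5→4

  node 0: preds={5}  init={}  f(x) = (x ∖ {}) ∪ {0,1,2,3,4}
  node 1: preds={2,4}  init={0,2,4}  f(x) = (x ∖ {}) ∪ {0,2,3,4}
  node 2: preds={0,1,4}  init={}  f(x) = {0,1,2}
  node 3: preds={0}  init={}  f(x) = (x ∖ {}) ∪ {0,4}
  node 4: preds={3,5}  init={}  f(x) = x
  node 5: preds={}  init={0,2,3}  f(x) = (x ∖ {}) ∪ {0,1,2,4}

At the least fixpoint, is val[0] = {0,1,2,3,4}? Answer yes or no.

yes

Trace (10 dequeues):
  [1] u=0 | in {0,2,3} | out {0,1,2,3,4} | prev {} | push {}
  [2] u=1 | in {} | out {0,2,3,4} | prev {0,2,4} | push {}
  [3] u=2 | in {0,1,2,3,4} | out {0,1,2} | prev {} | push {1}
  [4] u=3 | in {0,1,2,3,4} | out {0,1,2,3,4} | prev {} | push {}
  [5] u=4 | in {0,1,2,3,4} | out {0,1,2,3,4} | prev {} | push {2}
  [6] u=5 | in {} | out {0,1,2,3,4} | prev {0,2,3} | push {0,4}
  [7] u=1 | in {0,1,2,3,4} | out {0,1,2,3,4} | prev {0,2,3,4} | push {}
  [8] u=2 | in {0,1,2,3,4} | out {0,1,2} | ==
  [9] u=0 | in {0,1,2,3,4} | out {0,1,2,3,4} | ==
  [10] u=4 | in {0,1,2,3,4} | out {0,1,2,3,4} | ==

Converged values:
  [0] {0,1,2,3,4}
  [1] {0,1,2,3,4}
  [2] {0,1,2}
  [3] {0,1,2,3,4}
  [4] {0,1,2,3,4}
  [5] {0,1,2,3,4}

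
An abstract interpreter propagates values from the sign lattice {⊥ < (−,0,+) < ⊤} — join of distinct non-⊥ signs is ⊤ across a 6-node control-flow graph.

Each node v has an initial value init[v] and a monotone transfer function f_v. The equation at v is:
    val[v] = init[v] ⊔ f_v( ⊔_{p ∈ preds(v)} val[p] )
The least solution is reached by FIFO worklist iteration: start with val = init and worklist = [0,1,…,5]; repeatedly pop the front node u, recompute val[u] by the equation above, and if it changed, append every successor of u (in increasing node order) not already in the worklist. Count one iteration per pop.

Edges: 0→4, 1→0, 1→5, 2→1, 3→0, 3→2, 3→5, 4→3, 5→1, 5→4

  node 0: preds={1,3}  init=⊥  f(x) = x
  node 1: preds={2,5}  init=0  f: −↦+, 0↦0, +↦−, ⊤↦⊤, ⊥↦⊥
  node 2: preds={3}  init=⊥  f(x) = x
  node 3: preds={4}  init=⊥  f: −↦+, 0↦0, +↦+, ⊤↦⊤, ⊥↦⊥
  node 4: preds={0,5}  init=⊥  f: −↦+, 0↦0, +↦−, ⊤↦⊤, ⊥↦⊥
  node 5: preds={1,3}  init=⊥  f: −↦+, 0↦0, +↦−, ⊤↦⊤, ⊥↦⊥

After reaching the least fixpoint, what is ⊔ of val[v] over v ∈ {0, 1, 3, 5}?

0

Iteration log — 13 steps:
  step 1. node 0  ⊔preds=0  new=0  old=⊥  +wl: 
  step 2. node 1  ⊔preds=⊥  new=0  stable
  step 3. node 2  ⊔preds=⊥  new=⊥  stable
  step 4. node 3  ⊔preds=⊥  new=⊥  stable
  step 5. node 4  ⊔preds=0  new=0  old=⊥  +wl: 3
  step 6. node 5  ⊔preds=0  new=0  old=⊥  +wl: 1,4
  step 7. node 3  ⊔preds=0  new=0  old=⊥  +wl: 0,2,5
  step 8. node 1  ⊔preds=0  new=0  stable
  step 9. node 4  ⊔preds=0  new=0  stable
  step 10. node 0  ⊔preds=0  new=0  stable
  step 11. node 2  ⊔preds=0  new=0  old=⊥  +wl: 1
  step 12. node 5  ⊔preds=0  new=0  stable
  step 13. node 1  ⊔preds=0  new=0  stable

Least fixpoint reached:
  node 0: 0
  node 1: 0
  node 2: 0
  node 3: 0
  node 4: 0
  node 5: 0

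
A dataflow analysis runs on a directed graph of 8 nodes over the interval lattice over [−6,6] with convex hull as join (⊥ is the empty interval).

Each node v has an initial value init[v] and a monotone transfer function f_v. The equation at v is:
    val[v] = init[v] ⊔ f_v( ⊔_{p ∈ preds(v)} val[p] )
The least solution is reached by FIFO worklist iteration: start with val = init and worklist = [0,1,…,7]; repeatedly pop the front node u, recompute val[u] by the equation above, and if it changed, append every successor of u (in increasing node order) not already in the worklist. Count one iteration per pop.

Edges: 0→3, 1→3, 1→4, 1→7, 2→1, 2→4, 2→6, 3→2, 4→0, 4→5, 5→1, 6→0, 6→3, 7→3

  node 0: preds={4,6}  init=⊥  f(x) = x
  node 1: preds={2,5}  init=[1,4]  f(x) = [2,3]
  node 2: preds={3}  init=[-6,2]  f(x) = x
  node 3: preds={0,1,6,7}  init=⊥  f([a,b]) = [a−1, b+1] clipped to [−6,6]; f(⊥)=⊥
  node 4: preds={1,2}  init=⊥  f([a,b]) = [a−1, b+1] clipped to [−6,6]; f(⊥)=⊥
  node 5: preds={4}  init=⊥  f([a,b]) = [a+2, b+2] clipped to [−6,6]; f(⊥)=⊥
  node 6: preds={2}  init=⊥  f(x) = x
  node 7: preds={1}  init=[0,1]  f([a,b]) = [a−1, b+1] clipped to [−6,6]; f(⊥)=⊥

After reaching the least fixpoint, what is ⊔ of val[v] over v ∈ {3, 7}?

[-6,6]

Trace (23 dequeues):
  [1] u=0 | in ⊥ | out ⊥ | ==
  [2] u=1 | in [-6,2] | out [1,4] | ==
  [3] u=2 | in ⊥ | out [-6,2] | ==
  [4] u=3 | in [0,4] | out [-1,5] | prev ⊥ | push {2}
  [5] u=4 | in [-6,4] | out [-6,5] | prev ⊥ | push {0}
  [6] u=5 | in [-6,5] | out [-4,6] | prev ⊥ | push {1}
  [7] u=6 | in [-6,2] | out [-6,2] | prev ⊥ | push {3}
  [8] u=7 | in [1,4] | out [0,5] | prev [0,1] | push {}
  [9] u=2 | in [-1,5] | out [-6,5] | prev [-6,2] | push {4,6}
  [10] u=0 | in [-6,5] | out [-6,5] | prev ⊥ | push {}
  [11] u=1 | in [-6,6] | out [1,4] | ==
  [12] u=3 | in [-6,5] | out [-6,6] | prev [-1,5] | push {2}
  [13] u=4 | in [-6,5] | out [-6,6] | prev [-6,5] | push {0,5}
  [14] u=6 | in [-6,5] | out [-6,5] | prev [-6,2] | push {3}
  [15] u=2 | in [-6,6] | out [-6,6] | prev [-6,5] | push {1,4,6}
  [16] u=0 | in [-6,6] | out [-6,6] | prev [-6,5] | push {}
  [17] u=5 | in [-6,6] | out [-4,6] | ==
  [18] u=3 | in [-6,6] | out [-6,6] | ==
  [19] u=1 | in [-6,6] | out [1,4] | ==
  [20] u=4 | in [-6,6] | out [-6,6] | ==
  [21] u=6 | in [-6,6] | out [-6,6] | prev [-6,5] | push {0,3}
  [22] u=0 | in [-6,6] | out [-6,6] | ==
  [23] u=3 | in [-6,6] | out [-6,6] | ==

Converged values:
  [0] [-6,6]
  [1] [1,4]
  [2] [-6,6]
  [3] [-6,6]
  [4] [-6,6]
  [5] [-4,6]
  [6] [-6,6]
  [7] [0,5]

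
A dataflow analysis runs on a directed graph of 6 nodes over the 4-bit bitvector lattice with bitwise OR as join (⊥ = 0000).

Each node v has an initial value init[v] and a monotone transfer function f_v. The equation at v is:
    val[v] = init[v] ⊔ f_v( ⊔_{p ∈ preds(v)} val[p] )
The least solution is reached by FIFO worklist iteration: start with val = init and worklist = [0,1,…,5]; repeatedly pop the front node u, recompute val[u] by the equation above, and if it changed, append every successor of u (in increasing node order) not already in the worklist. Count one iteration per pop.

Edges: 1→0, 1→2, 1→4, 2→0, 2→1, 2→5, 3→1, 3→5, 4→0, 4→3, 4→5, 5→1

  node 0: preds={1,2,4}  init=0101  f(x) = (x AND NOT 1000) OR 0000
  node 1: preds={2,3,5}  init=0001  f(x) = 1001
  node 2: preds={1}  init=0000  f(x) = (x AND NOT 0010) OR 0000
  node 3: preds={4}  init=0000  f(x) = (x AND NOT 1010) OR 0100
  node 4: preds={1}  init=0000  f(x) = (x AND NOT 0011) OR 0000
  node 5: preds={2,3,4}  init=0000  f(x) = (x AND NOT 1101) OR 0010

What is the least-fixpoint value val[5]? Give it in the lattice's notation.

0010

Worklist (9 pops):
  #1 pop 0: in=0001 → 0101 (no change)
  #2 pop 1: in=0000 → 1001 (was 0001); enqueue [0]
  #3 pop 2: in=1001 → 1001 (was 0000); enqueue [1]
  #4 pop 3: in=0000 → 0100 (was 0000); enqueue []
  #5 pop 4: in=1001 → 1000 (was 0000); enqueue [3]
  #6 pop 5: in=1101 → 0010 (was 0000); enqueue []
  #7 pop 0: in=1001 → 0101 (no change)
  #8 pop 1: in=1111 → 1001 (no change)
  #9 pop 3: in=1000 → 0100 (no change)

Fixpoint:
  val[0] = 0101
  val[1] = 1001
  val[2] = 1001
  val[3] = 0100
  val[4] = 1000
  val[5] = 0010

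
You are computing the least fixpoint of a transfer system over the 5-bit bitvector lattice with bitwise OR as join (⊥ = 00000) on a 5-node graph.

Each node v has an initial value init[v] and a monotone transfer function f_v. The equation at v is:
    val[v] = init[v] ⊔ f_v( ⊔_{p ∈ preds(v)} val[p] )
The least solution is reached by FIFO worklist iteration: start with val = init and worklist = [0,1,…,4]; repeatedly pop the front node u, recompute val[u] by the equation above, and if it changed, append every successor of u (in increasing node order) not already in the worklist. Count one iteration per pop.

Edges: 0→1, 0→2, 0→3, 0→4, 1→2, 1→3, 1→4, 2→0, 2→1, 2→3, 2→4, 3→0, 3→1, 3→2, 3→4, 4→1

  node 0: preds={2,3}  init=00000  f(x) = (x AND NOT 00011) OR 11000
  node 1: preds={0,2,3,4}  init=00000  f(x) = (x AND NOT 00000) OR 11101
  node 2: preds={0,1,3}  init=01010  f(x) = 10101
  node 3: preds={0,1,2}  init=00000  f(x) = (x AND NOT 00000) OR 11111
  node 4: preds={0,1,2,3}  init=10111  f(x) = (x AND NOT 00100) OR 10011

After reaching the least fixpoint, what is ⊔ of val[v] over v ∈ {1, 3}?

Trace (10 dequeues):
  [1] u=0 | in 01010 | out 11000 | prev 00000 | push {}
  [2] u=1 | in 11111 | out 11111 | prev 00000 | push {}
  [3] u=2 | in 11111 | out 11111 | prev 01010 | push {0,1}
  [4] u=3 | in 11111 | out 11111 | prev 00000 | push {2}
  [5] u=4 | in 11111 | out 11111 | prev 10111 | push {}
  [6] u=0 | in 11111 | out 11100 | prev 11000 | push {3,4}
  [7] u=1 | in 11111 | out 11111 | ==
  [8] u=2 | in 11111 | out 11111 | ==
  [9] u=3 | in 11111 | out 11111 | ==
  [10] u=4 | in 11111 | out 11111 | ==

Converged values:
  [0] 11100
  [1] 11111
  [2] 11111
  [3] 11111
  [4] 11111

11111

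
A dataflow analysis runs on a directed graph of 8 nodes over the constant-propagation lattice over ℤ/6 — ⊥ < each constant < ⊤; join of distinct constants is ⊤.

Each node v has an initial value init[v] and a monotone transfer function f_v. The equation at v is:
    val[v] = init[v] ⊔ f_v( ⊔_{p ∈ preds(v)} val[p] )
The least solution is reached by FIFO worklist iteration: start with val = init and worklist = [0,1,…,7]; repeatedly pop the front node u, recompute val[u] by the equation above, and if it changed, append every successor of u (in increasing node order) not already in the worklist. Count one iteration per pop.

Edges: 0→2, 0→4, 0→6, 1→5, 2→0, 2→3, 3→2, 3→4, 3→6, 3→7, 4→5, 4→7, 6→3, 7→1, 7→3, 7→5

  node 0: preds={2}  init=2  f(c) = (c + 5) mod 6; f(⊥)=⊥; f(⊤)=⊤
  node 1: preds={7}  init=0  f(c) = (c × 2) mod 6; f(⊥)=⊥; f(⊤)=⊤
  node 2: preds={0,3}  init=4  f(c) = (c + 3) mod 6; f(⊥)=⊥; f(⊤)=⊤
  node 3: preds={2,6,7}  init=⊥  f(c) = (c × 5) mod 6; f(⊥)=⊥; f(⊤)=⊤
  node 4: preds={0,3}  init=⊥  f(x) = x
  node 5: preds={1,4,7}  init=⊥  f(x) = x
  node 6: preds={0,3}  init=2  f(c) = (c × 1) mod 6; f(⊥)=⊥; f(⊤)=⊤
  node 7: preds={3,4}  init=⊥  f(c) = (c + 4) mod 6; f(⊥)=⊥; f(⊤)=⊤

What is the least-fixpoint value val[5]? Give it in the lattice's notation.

Iteration log — 13 steps:
  step 1. node 0  ⊔preds=4  new=⊤  old=2  +wl: 
  step 2. node 1  ⊔preds=⊥  new=0  stable
  step 3. node 2  ⊔preds=⊤  new=⊤  old=4  +wl: 0
  step 4. node 3  ⊔preds=⊤  new=⊤  old=⊥  +wl: 2
  step 5. node 4  ⊔preds=⊤  new=⊤  old=⊥  +wl: 
  step 6. node 5  ⊔preds=⊤  new=⊤  old=⊥  +wl: 
  step 7. node 6  ⊔preds=⊤  new=⊤  old=2  +wl: 3
  step 8. node 7  ⊔preds=⊤  new=⊤  old=⊥  +wl: 1,5
  step 9. node 0  ⊔preds=⊤  new=⊤  stable
  step 10. node 2  ⊔preds=⊤  new=⊤  stable
  step 11. node 3  ⊔preds=⊤  new=⊤  stable
  step 12. node 1  ⊔preds=⊤  new=⊤  old=0  +wl: 
  step 13. node 5  ⊔preds=⊤  new=⊤  stable

Least fixpoint reached:
  node 0: ⊤
  node 1: ⊤
  node 2: ⊤
  node 3: ⊤
  node 4: ⊤
  node 5: ⊤
  node 6: ⊤
  node 7: ⊤

⊤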